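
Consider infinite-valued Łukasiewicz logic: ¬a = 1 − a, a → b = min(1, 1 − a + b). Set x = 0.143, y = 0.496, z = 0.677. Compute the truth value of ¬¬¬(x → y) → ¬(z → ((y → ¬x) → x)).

1.000

x → y = min(1, 1 − 0.143 + 0.496) = min(1, 1.353) = 1.000
¬(x → y) = 1 − 1.000 = 0.000
¬¬(x → y) = 1 − 0.000 = 1.000
¬¬¬(x → y) = 1 − 1.000 = 0.000
¬x = 1 − 0.143 = 0.857
y → ¬x = min(1, 1 − 0.496 + 0.857) = min(1, 1.361) = 1.000
(y → ¬x) → x = min(1, 1 − 1.000 + 0.143) = min(1, 0.143) = 0.143
z → ((y → ¬x) → x) = min(1, 1 − 0.677 + 0.143) = min(1, 0.466) = 0.466
¬(z → ((y → ¬x) → x)) = 1 − 0.466 = 0.534
¬¬¬(x → y) → ¬(z → ((y → ¬x) → x)) = min(1, 1 − 0.000 + 0.534) = min(1, 1.534) = 1.000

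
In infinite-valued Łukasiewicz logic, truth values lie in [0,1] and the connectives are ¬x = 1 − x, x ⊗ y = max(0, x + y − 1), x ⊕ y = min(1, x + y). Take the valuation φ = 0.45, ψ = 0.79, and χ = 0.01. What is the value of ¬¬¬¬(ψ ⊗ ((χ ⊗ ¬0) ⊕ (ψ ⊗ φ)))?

0.04

¬0 = 1 − 0.00 = 1.00
χ ⊗ ¬0 = max(0, 0.01 + 1.00 − 1) = max(0, 0.01) = 0.01
ψ ⊗ φ = max(0, 0.79 + 0.45 − 1) = max(0, 0.24) = 0.24
(χ ⊗ ¬0) ⊕ (ψ ⊗ φ) = min(1, 0.01 + 0.24) = min(1, 0.25) = 0.25
ψ ⊗ ((χ ⊗ ¬0) ⊕ (ψ ⊗ φ)) = max(0, 0.79 + 0.25 − 1) = max(0, 0.04) = 0.04
¬(ψ ⊗ ((χ ⊗ ¬0) ⊕ (ψ ⊗ φ))) = 1 − 0.04 = 0.96
¬¬(ψ ⊗ ((χ ⊗ ¬0) ⊕ (ψ ⊗ φ))) = 1 − 0.96 = 0.04
¬¬¬(ψ ⊗ ((χ ⊗ ¬0) ⊕ (ψ ⊗ φ))) = 1 − 0.04 = 0.96
¬¬¬¬(ψ ⊗ ((χ ⊗ ¬0) ⊕ (ψ ⊗ φ))) = 1 − 0.96 = 0.04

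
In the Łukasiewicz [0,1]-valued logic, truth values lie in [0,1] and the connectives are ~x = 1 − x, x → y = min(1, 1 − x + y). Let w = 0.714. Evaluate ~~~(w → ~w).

0.428

~w = 1 − 0.714 = 0.286
w → ~w = min(1, 1 − 0.714 + 0.286) = min(1, 0.572) = 0.572
~(w → ~w) = 1 − 0.572 = 0.428
~~(w → ~w) = 1 − 0.428 = 0.572
~~~(w → ~w) = 1 − 0.572 = 0.428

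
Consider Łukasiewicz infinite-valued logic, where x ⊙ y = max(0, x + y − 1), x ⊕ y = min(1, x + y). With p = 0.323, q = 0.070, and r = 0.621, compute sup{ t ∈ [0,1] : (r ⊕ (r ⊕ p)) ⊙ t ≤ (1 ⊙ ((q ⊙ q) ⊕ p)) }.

0.323

r ⊕ p = min(1, 0.621 + 0.323) = min(1, 0.944) = 0.944
r ⊕ (r ⊕ p) = min(1, 0.621 + 0.944) = min(1, 1.565) = 1.000
So the left factor is r ⊕ (r ⊕ p) = 1.000.
q ⊙ q = max(0, 0.070 + 0.070 − 1) = max(0, -0.860) = 0.000
(q ⊙ q) ⊕ p = min(1, 0.000 + 0.323) = min(1, 0.323) = 0.323
1 ⊙ ((q ⊙ q) ⊕ p) = max(0, 1.000 + 0.323 − 1) = max(0, 0.323) = 0.323
So the right-hand bound is 1 ⊙ ((q ⊙ q) ⊕ p) = 0.323.
The residuum of the Łukasiewicz t-norm gives the supremum: min(1, 1 − 1.000 + 0.323).
1 − 1.000 + 0.323 = 0.323, so t = min(1, 0.323) = 0.323.
Check: 1.000 ⊙ 0.323 = max(0, 0.323) = 0.323 ≤ 0.323.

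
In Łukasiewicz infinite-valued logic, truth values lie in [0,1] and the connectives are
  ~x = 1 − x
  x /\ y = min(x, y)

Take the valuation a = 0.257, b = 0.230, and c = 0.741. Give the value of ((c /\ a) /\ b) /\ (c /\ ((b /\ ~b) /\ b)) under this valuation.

0.230

c /\ a = min(0.741, 0.257) = 0.257
(c /\ a) /\ b = min(0.257, 0.230) = 0.230
~b = 1 − 0.230 = 0.770
b /\ ~b = min(0.230, 0.770) = 0.230
(b /\ ~b) /\ b = min(0.230, 0.230) = 0.230
c /\ ((b /\ ~b) /\ b) = min(0.741, 0.230) = 0.230
((c /\ a) /\ b) /\ (c /\ ((b /\ ~b) /\ b)) = min(0.230, 0.230) = 0.230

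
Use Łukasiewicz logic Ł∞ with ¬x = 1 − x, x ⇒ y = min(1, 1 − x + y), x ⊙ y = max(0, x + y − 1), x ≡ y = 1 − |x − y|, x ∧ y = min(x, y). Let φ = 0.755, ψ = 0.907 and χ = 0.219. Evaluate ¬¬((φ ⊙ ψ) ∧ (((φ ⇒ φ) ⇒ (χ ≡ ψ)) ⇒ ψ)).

φ ⊙ ψ = max(0, 0.755 + 0.907 − 1) = max(0, 0.662) = 0.662
φ ⇒ φ = min(1, 1 − 0.755 + 0.755) = min(1, 1.000) = 1.000
χ ≡ ψ = 1 − |0.219 − 0.907| = 1 − 0.688 = 0.312
(φ ⇒ φ) ⇒ (χ ≡ ψ) = min(1, 1 − 1.000 + 0.312) = min(1, 0.312) = 0.312
((φ ⇒ φ) ⇒ (χ ≡ ψ)) ⇒ ψ = min(1, 1 − 0.312 + 0.907) = min(1, 1.595) = 1.000
(φ ⊙ ψ) ∧ (((φ ⇒ φ) ⇒ (χ ≡ ψ)) ⇒ ψ) = min(0.662, 1.000) = 0.662
¬((φ ⊙ ψ) ∧ (((φ ⇒ φ) ⇒ (χ ≡ ψ)) ⇒ ψ)) = 1 − 0.662 = 0.338
¬¬((φ ⊙ ψ) ∧ (((φ ⇒ φ) ⇒ (χ ≡ ψ)) ⇒ ψ)) = 1 − 0.338 = 0.662

0.662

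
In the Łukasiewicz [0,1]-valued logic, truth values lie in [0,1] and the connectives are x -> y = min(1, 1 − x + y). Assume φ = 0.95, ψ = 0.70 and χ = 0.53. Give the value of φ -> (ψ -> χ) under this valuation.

0.88

ψ -> χ = min(1, 1 − 0.70 + 0.53) = min(1, 0.83) = 0.83
φ -> (ψ -> χ) = min(1, 1 − 0.95 + 0.83) = min(1, 0.88) = 0.88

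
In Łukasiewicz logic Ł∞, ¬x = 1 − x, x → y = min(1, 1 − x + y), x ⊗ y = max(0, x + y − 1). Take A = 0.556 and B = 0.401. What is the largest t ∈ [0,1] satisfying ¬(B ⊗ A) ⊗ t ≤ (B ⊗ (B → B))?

B ⊗ A = max(0, 0.401 + 0.556 − 1) = max(0, -0.043) = 0.000
¬(B ⊗ A) = 1 − 0.000 = 1.000
So the left factor is ¬(B ⊗ A) = 1.000.
B → B = min(1, 1 − 0.401 + 0.401) = min(1, 1.000) = 1.000
B ⊗ (B → B) = max(0, 0.401 + 1.000 − 1) = max(0, 0.401) = 0.401
So the right-hand bound is B ⊗ (B → B) = 0.401.
The residuum of the Łukasiewicz t-norm gives the supremum: min(1, 1 − 1.000 + 0.401).
1 − 1.000 + 0.401 = 0.401, so t = min(1, 0.401) = 0.401.
Check: 1.000 ⊗ 0.401 = max(0, 0.401) = 0.401 ≤ 0.401.

0.401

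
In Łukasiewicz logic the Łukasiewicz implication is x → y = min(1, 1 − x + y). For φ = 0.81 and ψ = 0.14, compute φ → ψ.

φ → ψ = min(1, 1 − 0.81 + 0.14) = min(1, 0.33) = 0.33
For comparison, the Gödel implication (1 if x ≤ y else y) would give 0.14.

0.33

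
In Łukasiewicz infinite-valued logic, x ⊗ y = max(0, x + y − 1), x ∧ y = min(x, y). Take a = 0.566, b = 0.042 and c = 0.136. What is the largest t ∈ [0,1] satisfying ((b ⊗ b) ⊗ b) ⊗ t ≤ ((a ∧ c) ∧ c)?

1.000

b ⊗ b = max(0, 0.042 + 0.042 − 1) = max(0, -0.916) = 0.000
(b ⊗ b) ⊗ b = max(0, 0.000 + 0.042 − 1) = max(0, -0.958) = 0.000
So the left factor is (b ⊗ b) ⊗ b = 0.000.
a ∧ c = min(0.566, 0.136) = 0.136
(a ∧ c) ∧ c = min(0.136, 0.136) = 0.136
So the right-hand bound is (a ∧ c) ∧ c = 0.136.
The residuum of the Łukasiewicz t-norm gives the supremum: min(1, 1 − 0.000 + 0.136).
1 − 0.000 + 0.136 = 1.136, so t = min(1, 1.136) = 1.000.
Check: 0.000 ⊗ 1.000 = max(0, 0.000) = 0.000 ≤ 0.136.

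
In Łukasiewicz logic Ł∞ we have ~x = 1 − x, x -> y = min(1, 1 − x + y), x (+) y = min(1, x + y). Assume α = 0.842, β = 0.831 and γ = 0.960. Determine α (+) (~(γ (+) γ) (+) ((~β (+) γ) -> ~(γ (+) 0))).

γ (+) γ = min(1, 0.960 + 0.960) = min(1, 1.920) = 1.000
~(γ (+) γ) = 1 − 1.000 = 0.000
~β = 1 − 0.831 = 0.169
~β (+) γ = min(1, 0.169 + 0.960) = min(1, 1.129) = 1.000
γ (+) 0 = min(1, 0.960 + 0.000) = min(1, 0.960) = 0.960
~(γ (+) 0) = 1 − 0.960 = 0.040
(~β (+) γ) -> ~(γ (+) 0) = min(1, 1 − 1.000 + 0.040) = min(1, 0.040) = 0.040
~(γ (+) γ) (+) ((~β (+) γ) -> ~(γ (+) 0)) = min(1, 0.000 + 0.040) = min(1, 0.040) = 0.040
α (+) (~(γ (+) γ) (+) ((~β (+) γ) -> ~(γ (+) 0))) = min(1, 0.842 + 0.040) = min(1, 0.882) = 0.882

0.882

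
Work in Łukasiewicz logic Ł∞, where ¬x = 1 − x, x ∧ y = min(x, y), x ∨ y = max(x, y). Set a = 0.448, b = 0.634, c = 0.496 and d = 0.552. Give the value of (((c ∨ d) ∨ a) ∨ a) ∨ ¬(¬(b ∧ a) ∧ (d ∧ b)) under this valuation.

0.552

c ∨ d = max(0.496, 0.552) = 0.552
(c ∨ d) ∨ a = max(0.552, 0.448) = 0.552
((c ∨ d) ∨ a) ∨ a = max(0.552, 0.448) = 0.552
b ∧ a = min(0.634, 0.448) = 0.448
¬(b ∧ a) = 1 − 0.448 = 0.552
d ∧ b = min(0.552, 0.634) = 0.552
¬(b ∧ a) ∧ (d ∧ b) = min(0.552, 0.552) = 0.552
¬(¬(b ∧ a) ∧ (d ∧ b)) = 1 − 0.552 = 0.448
(((c ∨ d) ∨ a) ∨ a) ∨ ¬(¬(b ∧ a) ∧ (d ∧ b)) = max(0.552, 0.448) = 0.552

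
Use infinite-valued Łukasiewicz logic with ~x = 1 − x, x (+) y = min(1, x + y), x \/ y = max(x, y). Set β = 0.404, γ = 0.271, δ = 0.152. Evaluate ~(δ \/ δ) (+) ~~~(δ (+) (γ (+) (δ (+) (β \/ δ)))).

0.869

δ \/ δ = max(0.152, 0.152) = 0.152
~(δ \/ δ) = 1 − 0.152 = 0.848
β \/ δ = max(0.404, 0.152) = 0.404
δ (+) (β \/ δ) = min(1, 0.152 + 0.404) = min(1, 0.556) = 0.556
γ (+) (δ (+) (β \/ δ)) = min(1, 0.271 + 0.556) = min(1, 0.827) = 0.827
δ (+) (γ (+) (δ (+) (β \/ δ))) = min(1, 0.152 + 0.827) = min(1, 0.979) = 0.979
~(δ (+) (γ (+) (δ (+) (β \/ δ)))) = 1 − 0.979 = 0.021
~~(δ (+) (γ (+) (δ (+) (β \/ δ)))) = 1 − 0.021 = 0.979
~~~(δ (+) (γ (+) (δ (+) (β \/ δ)))) = 1 − 0.979 = 0.021
~(δ \/ δ) (+) ~~~(δ (+) (γ (+) (δ (+) (β \/ δ)))) = min(1, 0.848 + 0.021) = min(1, 0.869) = 0.869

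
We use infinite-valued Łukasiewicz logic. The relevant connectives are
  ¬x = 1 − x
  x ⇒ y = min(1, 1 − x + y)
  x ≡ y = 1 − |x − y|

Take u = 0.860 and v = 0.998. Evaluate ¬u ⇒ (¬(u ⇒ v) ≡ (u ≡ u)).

¬u = 1 − 0.860 = 0.140
u ⇒ v = min(1, 1 − 0.860 + 0.998) = min(1, 1.138) = 1.000
¬(u ⇒ v) = 1 − 1.000 = 0.000
u ≡ u = 1 − |0.860 − 0.860| = 1 − 0.000 = 1.000
¬(u ⇒ v) ≡ (u ≡ u) = 1 − |0.000 − 1.000| = 1 − 1.000 = 0.000
¬u ⇒ (¬(u ⇒ v) ≡ (u ≡ u)) = min(1, 1 − 0.140 + 0.000) = min(1, 0.860) = 0.860

0.860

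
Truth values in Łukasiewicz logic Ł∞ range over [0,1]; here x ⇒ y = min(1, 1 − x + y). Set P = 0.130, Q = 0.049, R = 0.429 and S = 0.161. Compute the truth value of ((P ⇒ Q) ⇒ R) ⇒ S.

0.651

P ⇒ Q = min(1, 1 − 0.130 + 0.049) = min(1, 0.919) = 0.919
(P ⇒ Q) ⇒ R = min(1, 1 − 0.919 + 0.429) = min(1, 0.510) = 0.510
((P ⇒ Q) ⇒ R) ⇒ S = min(1, 1 − 0.510 + 0.161) = min(1, 0.651) = 0.651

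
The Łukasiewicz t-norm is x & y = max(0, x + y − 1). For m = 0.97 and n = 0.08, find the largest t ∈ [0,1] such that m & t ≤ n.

The residuum of the Łukasiewicz t-norm gives the supremum: min(1, 1 − 0.97 + 0.08).
1 − 0.97 + 0.08 = 0.11, so t = min(1, 0.11) = 0.11.
Check: 0.97 & 0.11 = max(0, 0.08) = 0.08 ≤ 0.08.

0.11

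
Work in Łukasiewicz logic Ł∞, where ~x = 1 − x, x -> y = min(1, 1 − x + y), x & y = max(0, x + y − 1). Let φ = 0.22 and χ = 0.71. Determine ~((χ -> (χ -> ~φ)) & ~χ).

~φ = 1 − 0.22 = 0.78
χ -> ~φ = min(1, 1 − 0.71 + 0.78) = min(1, 1.07) = 1.00
χ -> (χ -> ~φ) = min(1, 1 − 0.71 + 1.00) = min(1, 1.29) = 1.00
~χ = 1 − 0.71 = 0.29
(χ -> (χ -> ~φ)) & ~χ = max(0, 1.00 + 0.29 − 1) = max(0, 0.29) = 0.29
~((χ -> (χ -> ~φ)) & ~χ) = 1 − 0.29 = 0.71

0.71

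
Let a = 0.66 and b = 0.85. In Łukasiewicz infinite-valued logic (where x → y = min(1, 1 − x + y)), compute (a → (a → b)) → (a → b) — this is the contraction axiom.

1.00

a → b = min(1, 1 − 0.66 + 0.85) = min(1, 1.19) = 1.00
a → (a → b) = min(1, 1 − 0.66 + 1.00) = min(1, 1.34) = 1.00
(a → (a → b)) → (a → b) = min(1, 1 − 1.00 + 1.00) = min(1, 1.00) = 1.00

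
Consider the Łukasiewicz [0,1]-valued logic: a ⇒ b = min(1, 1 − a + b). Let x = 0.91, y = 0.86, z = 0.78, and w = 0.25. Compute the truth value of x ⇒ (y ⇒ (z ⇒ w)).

0.70

z ⇒ w = min(1, 1 − 0.78 + 0.25) = min(1, 0.47) = 0.47
y ⇒ (z ⇒ w) = min(1, 1 − 0.86 + 0.47) = min(1, 0.61) = 0.61
x ⇒ (y ⇒ (z ⇒ w)) = min(1, 1 − 0.91 + 0.61) = min(1, 0.70) = 0.70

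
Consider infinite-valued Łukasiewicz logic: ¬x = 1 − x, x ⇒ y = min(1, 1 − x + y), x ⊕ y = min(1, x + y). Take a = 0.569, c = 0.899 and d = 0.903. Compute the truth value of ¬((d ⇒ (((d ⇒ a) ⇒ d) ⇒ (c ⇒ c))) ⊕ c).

0.000

d ⇒ a = min(1, 1 − 0.903 + 0.569) = min(1, 0.666) = 0.666
(d ⇒ a) ⇒ d = min(1, 1 − 0.666 + 0.903) = min(1, 1.237) = 1.000
c ⇒ c = min(1, 1 − 0.899 + 0.899) = min(1, 1.000) = 1.000
((d ⇒ a) ⇒ d) ⇒ (c ⇒ c) = min(1, 1 − 1.000 + 1.000) = min(1, 1.000) = 1.000
d ⇒ (((d ⇒ a) ⇒ d) ⇒ (c ⇒ c)) = min(1, 1 − 0.903 + 1.000) = min(1, 1.097) = 1.000
(d ⇒ (((d ⇒ a) ⇒ d) ⇒ (c ⇒ c))) ⊕ c = min(1, 1.000 + 0.899) = min(1, 1.899) = 1.000
¬((d ⇒ (((d ⇒ a) ⇒ d) ⇒ (c ⇒ c))) ⊕ c) = 1 − 1.000 = 0.000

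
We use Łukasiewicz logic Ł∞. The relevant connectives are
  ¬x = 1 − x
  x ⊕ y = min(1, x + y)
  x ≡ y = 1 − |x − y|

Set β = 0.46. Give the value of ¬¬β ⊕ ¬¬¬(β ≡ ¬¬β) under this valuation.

0.46

¬β = 1 − 0.46 = 0.54
¬¬β = 1 − 0.54 = 0.46
β ≡ ¬¬β = 1 − |0.46 − 0.46| = 1 − 0.00 = 1.00
¬(β ≡ ¬¬β) = 1 − 1.00 = 0.00
¬¬(β ≡ ¬¬β) = 1 − 0.00 = 1.00
¬¬¬(β ≡ ¬¬β) = 1 − 1.00 = 0.00
¬¬β ⊕ ¬¬¬(β ≡ ¬¬β) = min(1, 0.46 + 0.00) = min(1, 0.46) = 0.46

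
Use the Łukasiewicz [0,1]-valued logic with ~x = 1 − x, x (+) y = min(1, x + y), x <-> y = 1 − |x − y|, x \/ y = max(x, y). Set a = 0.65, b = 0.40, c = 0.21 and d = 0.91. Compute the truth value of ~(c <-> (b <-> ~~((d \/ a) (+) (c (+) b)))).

d \/ a = max(0.91, 0.65) = 0.91
c (+) b = min(1, 0.21 + 0.40) = min(1, 0.61) = 0.61
(d \/ a) (+) (c (+) b) = min(1, 0.91 + 0.61) = min(1, 1.52) = 1.00
~((d \/ a) (+) (c (+) b)) = 1 − 1.00 = 0.00
~~((d \/ a) (+) (c (+) b)) = 1 − 0.00 = 1.00
b <-> ~~((d \/ a) (+) (c (+) b)) = 1 − |0.40 − 1.00| = 1 − 0.60 = 0.40
c <-> (b <-> ~~((d \/ a) (+) (c (+) b))) = 1 − |0.21 − 0.40| = 1 − 0.19 = 0.81
~(c <-> (b <-> ~~((d \/ a) (+) (c (+) b)))) = 1 − 0.81 = 0.19

0.19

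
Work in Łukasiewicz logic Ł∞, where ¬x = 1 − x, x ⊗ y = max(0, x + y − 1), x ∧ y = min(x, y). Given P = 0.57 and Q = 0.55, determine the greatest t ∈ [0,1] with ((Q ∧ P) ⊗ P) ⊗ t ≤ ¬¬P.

Q ∧ P = min(0.55, 0.57) = 0.55
(Q ∧ P) ⊗ P = max(0, 0.55 + 0.57 − 1) = max(0, 0.12) = 0.12
So the left factor is (Q ∧ P) ⊗ P = 0.12.
¬P = 1 − 0.57 = 0.43
¬¬P = 1 − 0.43 = 0.57
So the right-hand bound is ¬¬P = 0.57.
The residuum of the Łukasiewicz t-norm gives the supremum: min(1, 1 − 0.12 + 0.57).
1 − 0.12 + 0.57 = 1.45, so t = min(1, 1.45) = 1.00.
Check: 0.12 ⊗ 1.00 = max(0, 0.12) = 0.12 ≤ 0.57.

1.00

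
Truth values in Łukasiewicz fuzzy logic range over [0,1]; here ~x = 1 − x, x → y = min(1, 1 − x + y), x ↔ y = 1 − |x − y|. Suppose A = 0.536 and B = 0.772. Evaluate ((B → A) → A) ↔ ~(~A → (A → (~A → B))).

B → A = min(1, 1 − 0.772 + 0.536) = min(1, 0.764) = 0.764
(B → A) → A = min(1, 1 − 0.764 + 0.536) = min(1, 0.772) = 0.772
~A = 1 − 0.536 = 0.464
~A → B = min(1, 1 − 0.464 + 0.772) = min(1, 1.308) = 1.000
A → (~A → B) = min(1, 1 − 0.536 + 1.000) = min(1, 1.464) = 1.000
~A → (A → (~A → B)) = min(1, 1 − 0.464 + 1.000) = min(1, 1.536) = 1.000
~(~A → (A → (~A → B))) = 1 − 1.000 = 0.000
((B → A) → A) ↔ ~(~A → (A → (~A → B))) = 1 − |0.772 − 0.000| = 1 − 0.772 = 0.228

0.228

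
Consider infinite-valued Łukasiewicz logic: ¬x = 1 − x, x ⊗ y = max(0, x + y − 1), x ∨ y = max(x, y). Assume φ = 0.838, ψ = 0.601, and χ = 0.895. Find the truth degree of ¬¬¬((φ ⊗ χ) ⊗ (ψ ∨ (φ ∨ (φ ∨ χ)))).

φ ⊗ χ = max(0, 0.838 + 0.895 − 1) = max(0, 0.733) = 0.733
φ ∨ χ = max(0.838, 0.895) = 0.895
φ ∨ (φ ∨ χ) = max(0.838, 0.895) = 0.895
ψ ∨ (φ ∨ (φ ∨ χ)) = max(0.601, 0.895) = 0.895
(φ ⊗ χ) ⊗ (ψ ∨ (φ ∨ (φ ∨ χ))) = max(0, 0.733 + 0.895 − 1) = max(0, 0.628) = 0.628
¬((φ ⊗ χ) ⊗ (ψ ∨ (φ ∨ (φ ∨ χ)))) = 1 − 0.628 = 0.372
¬¬((φ ⊗ χ) ⊗ (ψ ∨ (φ ∨ (φ ∨ χ)))) = 1 − 0.372 = 0.628
¬¬¬((φ ⊗ χ) ⊗ (ψ ∨ (φ ∨ (φ ∨ χ)))) = 1 − 0.628 = 0.372

0.372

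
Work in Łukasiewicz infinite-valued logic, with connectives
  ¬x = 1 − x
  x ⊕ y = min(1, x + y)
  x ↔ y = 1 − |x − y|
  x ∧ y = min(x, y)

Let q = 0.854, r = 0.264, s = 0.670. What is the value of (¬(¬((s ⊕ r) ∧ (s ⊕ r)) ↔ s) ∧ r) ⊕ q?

1.000

s ⊕ r = min(1, 0.670 + 0.264) = min(1, 0.934) = 0.934
(s ⊕ r) ∧ (s ⊕ r) = min(0.934, 0.934) = 0.934
¬((s ⊕ r) ∧ (s ⊕ r)) = 1 − 0.934 = 0.066
¬((s ⊕ r) ∧ (s ⊕ r)) ↔ s = 1 − |0.066 − 0.670| = 1 − 0.604 = 0.396
¬(¬((s ⊕ r) ∧ (s ⊕ r)) ↔ s) = 1 − 0.396 = 0.604
¬(¬((s ⊕ r) ∧ (s ⊕ r)) ↔ s) ∧ r = min(0.604, 0.264) = 0.264
(¬(¬((s ⊕ r) ∧ (s ⊕ r)) ↔ s) ∧ r) ⊕ q = min(1, 0.264 + 0.854) = min(1, 1.118) = 1.000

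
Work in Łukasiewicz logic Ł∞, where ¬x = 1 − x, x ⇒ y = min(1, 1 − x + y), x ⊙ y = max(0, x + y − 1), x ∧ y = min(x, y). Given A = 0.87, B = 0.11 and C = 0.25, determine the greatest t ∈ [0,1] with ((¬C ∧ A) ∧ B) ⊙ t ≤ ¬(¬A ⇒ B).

¬C = 1 − 0.25 = 0.75
¬C ∧ A = min(0.75, 0.87) = 0.75
(¬C ∧ A) ∧ B = min(0.75, 0.11) = 0.11
So the left factor is (¬C ∧ A) ∧ B = 0.11.
¬A = 1 − 0.87 = 0.13
¬A ⇒ B = min(1, 1 − 0.13 + 0.11) = min(1, 0.98) = 0.98
¬(¬A ⇒ B) = 1 − 0.98 = 0.02
So the right-hand bound is ¬(¬A ⇒ B) = 0.02.
The residuum of the Łukasiewicz t-norm gives the supremum: min(1, 1 − 0.11 + 0.02).
1 − 0.11 + 0.02 = 0.91, so t = min(1, 0.91) = 0.91.
Check: 0.11 ⊙ 0.91 = max(0, 0.02) = 0.02 ≤ 0.02.

0.91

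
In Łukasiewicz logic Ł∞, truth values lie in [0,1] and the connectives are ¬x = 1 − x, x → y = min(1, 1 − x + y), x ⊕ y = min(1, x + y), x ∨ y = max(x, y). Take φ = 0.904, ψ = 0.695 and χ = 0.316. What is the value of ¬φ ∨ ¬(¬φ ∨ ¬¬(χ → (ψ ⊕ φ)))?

0.096

¬φ = 1 − 0.904 = 0.096
ψ ⊕ φ = min(1, 0.695 + 0.904) = min(1, 1.599) = 1.000
χ → (ψ ⊕ φ) = min(1, 1 − 0.316 + 1.000) = min(1, 1.684) = 1.000
¬(χ → (ψ ⊕ φ)) = 1 − 1.000 = 0.000
¬¬(χ → (ψ ⊕ φ)) = 1 − 0.000 = 1.000
¬φ ∨ ¬¬(χ → (ψ ⊕ φ)) = max(0.096, 1.000) = 1.000
¬(¬φ ∨ ¬¬(χ → (ψ ⊕ φ))) = 1 − 1.000 = 0.000
¬φ ∨ ¬(¬φ ∨ ¬¬(χ → (ψ ⊕ φ))) = max(0.096, 0.000) = 0.096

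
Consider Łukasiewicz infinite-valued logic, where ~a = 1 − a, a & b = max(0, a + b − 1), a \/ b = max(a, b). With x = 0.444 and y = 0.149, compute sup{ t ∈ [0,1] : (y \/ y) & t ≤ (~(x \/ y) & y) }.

0.851

y \/ y = max(0.149, 0.149) = 0.149
So the left factor is y \/ y = 0.149.
x \/ y = max(0.444, 0.149) = 0.444
~(x \/ y) = 1 − 0.444 = 0.556
~(x \/ y) & y = max(0, 0.556 + 0.149 − 1) = max(0, -0.295) = 0.000
So the right-hand bound is ~(x \/ y) & y = 0.000.
The residuum of the Łukasiewicz t-norm gives the supremum: min(1, 1 − 0.149 + 0.000).
1 − 0.149 + 0.000 = 0.851, so t = min(1, 0.851) = 0.851.
Check: 0.149 & 0.851 = max(0, 0.000) = 0.000 ≤ 0.000.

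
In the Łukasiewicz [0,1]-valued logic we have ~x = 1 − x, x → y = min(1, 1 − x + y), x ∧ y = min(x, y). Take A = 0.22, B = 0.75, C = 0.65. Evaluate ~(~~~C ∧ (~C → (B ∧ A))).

0.65

~C = 1 − 0.65 = 0.35
~~C = 1 − 0.35 = 0.65
~~~C = 1 − 0.65 = 0.35
B ∧ A = min(0.75, 0.22) = 0.22
~C → (B ∧ A) = min(1, 1 − 0.35 + 0.22) = min(1, 0.87) = 0.87
~~~C ∧ (~C → (B ∧ A)) = min(0.35, 0.87) = 0.35
~(~~~C ∧ (~C → (B ∧ A))) = 1 − 0.35 = 0.65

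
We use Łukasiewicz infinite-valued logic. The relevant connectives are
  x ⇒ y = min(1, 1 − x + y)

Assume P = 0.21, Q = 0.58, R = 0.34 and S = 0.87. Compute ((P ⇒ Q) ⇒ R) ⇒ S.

P ⇒ Q = min(1, 1 − 0.21 + 0.58) = min(1, 1.37) = 1.00
(P ⇒ Q) ⇒ R = min(1, 1 − 1.00 + 0.34) = min(1, 0.34) = 0.34
((P ⇒ Q) ⇒ R) ⇒ S = min(1, 1 − 0.34 + 0.87) = min(1, 1.53) = 1.00

1.00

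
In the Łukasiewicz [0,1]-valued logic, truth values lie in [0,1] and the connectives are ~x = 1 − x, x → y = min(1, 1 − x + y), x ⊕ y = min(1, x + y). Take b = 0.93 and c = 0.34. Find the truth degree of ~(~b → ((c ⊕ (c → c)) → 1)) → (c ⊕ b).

1.00

~b = 1 − 0.93 = 0.07
c → c = min(1, 1 − 0.34 + 0.34) = min(1, 1.00) = 1.00
c ⊕ (c → c) = min(1, 0.34 + 1.00) = min(1, 1.34) = 1.00
(c ⊕ (c → c)) → 1 = min(1, 1 − 1.00 + 1.00) = min(1, 1.00) = 1.00
~b → ((c ⊕ (c → c)) → 1) = min(1, 1 − 0.07 + 1.00) = min(1, 1.93) = 1.00
~(~b → ((c ⊕ (c → c)) → 1)) = 1 − 1.00 = 0.00
c ⊕ b = min(1, 0.34 + 0.93) = min(1, 1.27) = 1.00
~(~b → ((c ⊕ (c → c)) → 1)) → (c ⊕ b) = min(1, 1 − 0.00 + 1.00) = min(1, 2.00) = 1.00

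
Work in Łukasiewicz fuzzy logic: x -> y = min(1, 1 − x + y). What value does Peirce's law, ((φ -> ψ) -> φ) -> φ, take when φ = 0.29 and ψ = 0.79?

1.00

φ -> ψ = min(1, 1 − 0.29 + 0.79) = min(1, 1.50) = 1.00
(φ -> ψ) -> φ = min(1, 1 − 1.00 + 0.29) = min(1, 0.29) = 0.29
((φ -> ψ) -> φ) -> φ = min(1, 1 − 0.29 + 0.29) = min(1, 1.00) = 1.00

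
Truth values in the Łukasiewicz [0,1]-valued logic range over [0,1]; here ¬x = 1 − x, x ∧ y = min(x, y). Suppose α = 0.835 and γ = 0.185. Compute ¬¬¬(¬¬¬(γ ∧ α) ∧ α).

0.185

γ ∧ α = min(0.185, 0.835) = 0.185
¬(γ ∧ α) = 1 − 0.185 = 0.815
¬¬(γ ∧ α) = 1 − 0.815 = 0.185
¬¬¬(γ ∧ α) = 1 − 0.185 = 0.815
¬¬¬(γ ∧ α) ∧ α = min(0.815, 0.835) = 0.815
¬(¬¬¬(γ ∧ α) ∧ α) = 1 − 0.815 = 0.185
¬¬(¬¬¬(γ ∧ α) ∧ α) = 1 − 0.185 = 0.815
¬¬¬(¬¬¬(γ ∧ α) ∧ α) = 1 − 0.815 = 0.185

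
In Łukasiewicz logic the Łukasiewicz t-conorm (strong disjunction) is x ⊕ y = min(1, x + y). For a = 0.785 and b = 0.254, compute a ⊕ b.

1.000

a ⊕ b = min(1, 0.785 + 0.254) = min(1, 1.039) = 1.000
For comparison, the Gödel t-conorm max(x, y) would give 0.785.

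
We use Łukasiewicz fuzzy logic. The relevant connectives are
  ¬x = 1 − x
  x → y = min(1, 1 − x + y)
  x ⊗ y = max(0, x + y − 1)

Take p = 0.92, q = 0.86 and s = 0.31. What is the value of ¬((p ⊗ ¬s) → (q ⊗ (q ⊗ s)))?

0.58

¬s = 1 − 0.31 = 0.69
p ⊗ ¬s = max(0, 0.92 + 0.69 − 1) = max(0, 0.61) = 0.61
q ⊗ s = max(0, 0.86 + 0.31 − 1) = max(0, 0.17) = 0.17
q ⊗ (q ⊗ s) = max(0, 0.86 + 0.17 − 1) = max(0, 0.03) = 0.03
(p ⊗ ¬s) → (q ⊗ (q ⊗ s)) = min(1, 1 − 0.61 + 0.03) = min(1, 0.42) = 0.42
¬((p ⊗ ¬s) → (q ⊗ (q ⊗ s))) = 1 − 0.42 = 0.58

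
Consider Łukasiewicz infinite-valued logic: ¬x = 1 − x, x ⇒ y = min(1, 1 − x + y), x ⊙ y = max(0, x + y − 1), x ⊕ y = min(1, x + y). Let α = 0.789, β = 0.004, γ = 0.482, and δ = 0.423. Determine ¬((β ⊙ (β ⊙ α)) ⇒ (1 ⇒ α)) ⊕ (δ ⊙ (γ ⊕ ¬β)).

0.423

β ⊙ α = max(0, 0.004 + 0.789 − 1) = max(0, -0.207) = 0.000
β ⊙ (β ⊙ α) = max(0, 0.004 + 0.000 − 1) = max(0, -0.996) = 0.000
1 ⇒ α = min(1, 1 − 1.000 + 0.789) = min(1, 0.789) = 0.789
(β ⊙ (β ⊙ α)) ⇒ (1 ⇒ α) = min(1, 1 − 0.000 + 0.789) = min(1, 1.789) = 1.000
¬((β ⊙ (β ⊙ α)) ⇒ (1 ⇒ α)) = 1 − 1.000 = 0.000
¬β = 1 − 0.004 = 0.996
γ ⊕ ¬β = min(1, 0.482 + 0.996) = min(1, 1.478) = 1.000
δ ⊙ (γ ⊕ ¬β) = max(0, 0.423 + 1.000 − 1) = max(0, 0.423) = 0.423
¬((β ⊙ (β ⊙ α)) ⇒ (1 ⇒ α)) ⊕ (δ ⊙ (γ ⊕ ¬β)) = min(1, 0.000 + 0.423) = min(1, 0.423) = 0.423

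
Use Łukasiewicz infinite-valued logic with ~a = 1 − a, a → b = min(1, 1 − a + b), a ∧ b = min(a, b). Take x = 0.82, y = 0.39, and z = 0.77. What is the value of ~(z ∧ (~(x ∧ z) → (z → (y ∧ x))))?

0.23

x ∧ z = min(0.82, 0.77) = 0.77
~(x ∧ z) = 1 − 0.77 = 0.23
y ∧ x = min(0.39, 0.82) = 0.39
z → (y ∧ x) = min(1, 1 − 0.77 + 0.39) = min(1, 0.62) = 0.62
~(x ∧ z) → (z → (y ∧ x)) = min(1, 1 − 0.23 + 0.62) = min(1, 1.39) = 1.00
z ∧ (~(x ∧ z) → (z → (y ∧ x))) = min(0.77, 1.00) = 0.77
~(z ∧ (~(x ∧ z) → (z → (y ∧ x)))) = 1 − 0.77 = 0.23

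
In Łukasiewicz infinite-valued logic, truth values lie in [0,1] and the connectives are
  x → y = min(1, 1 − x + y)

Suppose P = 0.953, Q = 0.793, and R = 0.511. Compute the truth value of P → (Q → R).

Q → R = min(1, 1 − 0.793 + 0.511) = min(1, 0.718) = 0.718
P → (Q → R) = min(1, 1 − 0.953 + 0.718) = min(1, 0.765) = 0.765

0.765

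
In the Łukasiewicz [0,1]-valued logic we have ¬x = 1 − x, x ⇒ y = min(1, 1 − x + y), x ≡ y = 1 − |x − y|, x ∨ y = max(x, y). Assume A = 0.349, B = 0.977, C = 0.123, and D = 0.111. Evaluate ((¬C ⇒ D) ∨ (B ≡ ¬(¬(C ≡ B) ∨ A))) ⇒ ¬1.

0.766

¬C = 1 − 0.123 = 0.877
¬C ⇒ D = min(1, 1 − 0.877 + 0.111) = min(1, 0.234) = 0.234
C ≡ B = 1 − |0.123 − 0.977| = 1 − 0.854 = 0.146
¬(C ≡ B) = 1 − 0.146 = 0.854
¬(C ≡ B) ∨ A = max(0.854, 0.349) = 0.854
¬(¬(C ≡ B) ∨ A) = 1 − 0.854 = 0.146
B ≡ ¬(¬(C ≡ B) ∨ A) = 1 − |0.977 − 0.146| = 1 − 0.831 = 0.169
(¬C ⇒ D) ∨ (B ≡ ¬(¬(C ≡ B) ∨ A)) = max(0.234, 0.169) = 0.234
¬1 = 1 − 1.000 = 0.000
((¬C ⇒ D) ∨ (B ≡ ¬(¬(C ≡ B) ∨ A))) ⇒ ¬1 = min(1, 1 − 0.234 + 0.000) = min(1, 0.766) = 0.766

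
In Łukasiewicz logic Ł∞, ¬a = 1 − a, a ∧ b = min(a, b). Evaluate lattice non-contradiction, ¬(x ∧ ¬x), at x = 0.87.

¬x = 1 − 0.87 = 0.13
x ∧ ¬x = min(0.87, 0.13) = 0.13
¬(x ∧ ¬x) = 1 − 0.13 = 0.87
(The value 0.87 < 1 shows this instance is not satisfied; not a Ł∞-tautology — its value is 1 − min(a, 1−a).)

0.87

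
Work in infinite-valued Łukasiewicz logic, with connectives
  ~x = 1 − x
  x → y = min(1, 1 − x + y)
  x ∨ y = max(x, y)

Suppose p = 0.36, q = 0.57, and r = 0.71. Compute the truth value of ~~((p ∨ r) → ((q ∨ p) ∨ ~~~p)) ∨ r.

0.93

p ∨ r = max(0.36, 0.71) = 0.71
q ∨ p = max(0.57, 0.36) = 0.57
~p = 1 − 0.36 = 0.64
~~p = 1 − 0.64 = 0.36
~~~p = 1 − 0.36 = 0.64
(q ∨ p) ∨ ~~~p = max(0.57, 0.64) = 0.64
(p ∨ r) → ((q ∨ p) ∨ ~~~p) = min(1, 1 − 0.71 + 0.64) = min(1, 0.93) = 0.93
~((p ∨ r) → ((q ∨ p) ∨ ~~~p)) = 1 − 0.93 = 0.07
~~((p ∨ r) → ((q ∨ p) ∨ ~~~p)) = 1 − 0.07 = 0.93
~~((p ∨ r) → ((q ∨ p) ∨ ~~~p)) ∨ r = max(0.93, 0.71) = 0.93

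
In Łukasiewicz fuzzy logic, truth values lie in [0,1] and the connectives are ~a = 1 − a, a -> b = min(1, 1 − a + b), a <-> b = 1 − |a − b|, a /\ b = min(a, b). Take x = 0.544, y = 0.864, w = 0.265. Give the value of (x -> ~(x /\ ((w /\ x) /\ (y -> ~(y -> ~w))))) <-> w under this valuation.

w /\ x = min(0.265, 0.544) = 0.265
~w = 1 − 0.265 = 0.735
y -> ~w = min(1, 1 − 0.864 + 0.735) = min(1, 0.871) = 0.871
~(y -> ~w) = 1 − 0.871 = 0.129
y -> ~(y -> ~w) = min(1, 1 − 0.864 + 0.129) = min(1, 0.265) = 0.265
(w /\ x) /\ (y -> ~(y -> ~w)) = min(0.265, 0.265) = 0.265
x /\ ((w /\ x) /\ (y -> ~(y -> ~w))) = min(0.544, 0.265) = 0.265
~(x /\ ((w /\ x) /\ (y -> ~(y -> ~w)))) = 1 − 0.265 = 0.735
x -> ~(x /\ ((w /\ x) /\ (y -> ~(y -> ~w)))) = min(1, 1 − 0.544 + 0.735) = min(1, 1.191) = 1.000
(x -> ~(x /\ ((w /\ x) /\ (y -> ~(y -> ~w))))) <-> w = 1 − |1.000 − 0.265| = 1 − 0.735 = 0.265

0.265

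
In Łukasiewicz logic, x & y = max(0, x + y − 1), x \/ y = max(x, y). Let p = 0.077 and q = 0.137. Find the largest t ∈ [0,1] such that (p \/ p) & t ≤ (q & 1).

p \/ p = max(0.077, 0.077) = 0.077
So the left factor is p \/ p = 0.077.
q & 1 = max(0, 0.137 + 1.000 − 1) = max(0, 0.137) = 0.137
So the right-hand bound is q & 1 = 0.137.
The residuum of the Łukasiewicz t-norm gives the supremum: min(1, 1 − 0.077 + 0.137).
1 − 0.077 + 0.137 = 1.060, so t = min(1, 1.060) = 1.000.
Check: 0.077 & 1.000 = max(0, 0.077) = 0.077 ≤ 0.137.

1.000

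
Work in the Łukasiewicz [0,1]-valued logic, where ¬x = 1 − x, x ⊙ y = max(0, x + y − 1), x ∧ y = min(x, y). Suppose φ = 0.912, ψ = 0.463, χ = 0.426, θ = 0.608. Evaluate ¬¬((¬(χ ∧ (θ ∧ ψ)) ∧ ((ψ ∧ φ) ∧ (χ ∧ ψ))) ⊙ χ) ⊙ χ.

0.000

θ ∧ ψ = min(0.608, 0.463) = 0.463
χ ∧ (θ ∧ ψ) = min(0.426, 0.463) = 0.426
¬(χ ∧ (θ ∧ ψ)) = 1 − 0.426 = 0.574
ψ ∧ φ = min(0.463, 0.912) = 0.463
χ ∧ ψ = min(0.426, 0.463) = 0.426
(ψ ∧ φ) ∧ (χ ∧ ψ) = min(0.463, 0.426) = 0.426
¬(χ ∧ (θ ∧ ψ)) ∧ ((ψ ∧ φ) ∧ (χ ∧ ψ)) = min(0.574, 0.426) = 0.426
(¬(χ ∧ (θ ∧ ψ)) ∧ ((ψ ∧ φ) ∧ (χ ∧ ψ))) ⊙ χ = max(0, 0.426 + 0.426 − 1) = max(0, -0.148) = 0.000
¬((¬(χ ∧ (θ ∧ ψ)) ∧ ((ψ ∧ φ) ∧ (χ ∧ ψ))) ⊙ χ) = 1 − 0.000 = 1.000
¬¬((¬(χ ∧ (θ ∧ ψ)) ∧ ((ψ ∧ φ) ∧ (χ ∧ ψ))) ⊙ χ) = 1 − 1.000 = 0.000
¬¬((¬(χ ∧ (θ ∧ ψ)) ∧ ((ψ ∧ φ) ∧ (χ ∧ ψ))) ⊙ χ) ⊙ χ = max(0, 0.000 + 0.426 − 1) = max(0, -0.574) = 0.000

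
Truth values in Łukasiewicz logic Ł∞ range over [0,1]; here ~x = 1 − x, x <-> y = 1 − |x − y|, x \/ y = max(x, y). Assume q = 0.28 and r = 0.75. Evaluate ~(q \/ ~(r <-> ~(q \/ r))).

q \/ r = max(0.28, 0.75) = 0.75
~(q \/ r) = 1 − 0.75 = 0.25
r <-> ~(q \/ r) = 1 − |0.75 − 0.25| = 1 − 0.50 = 0.50
~(r <-> ~(q \/ r)) = 1 − 0.50 = 0.50
q \/ ~(r <-> ~(q \/ r)) = max(0.28, 0.50) = 0.50
~(q \/ ~(r <-> ~(q \/ r))) = 1 − 0.50 = 0.50

0.50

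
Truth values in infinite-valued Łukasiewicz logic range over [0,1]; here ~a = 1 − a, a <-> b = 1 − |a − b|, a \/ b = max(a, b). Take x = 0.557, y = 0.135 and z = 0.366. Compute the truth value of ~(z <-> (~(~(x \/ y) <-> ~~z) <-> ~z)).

0.077

x \/ y = max(0.557, 0.135) = 0.557
~(x \/ y) = 1 − 0.557 = 0.443
~z = 1 − 0.366 = 0.634
~~z = 1 − 0.634 = 0.366
~(x \/ y) <-> ~~z = 1 − |0.443 − 0.366| = 1 − 0.077 = 0.923
~(~(x \/ y) <-> ~~z) = 1 − 0.923 = 0.077
~(~(x \/ y) <-> ~~z) <-> ~z = 1 − |0.077 − 0.634| = 1 − 0.557 = 0.443
z <-> (~(~(x \/ y) <-> ~~z) <-> ~z) = 1 − |0.366 − 0.443| = 1 − 0.077 = 0.923
~(z <-> (~(~(x \/ y) <-> ~~z) <-> ~z)) = 1 − 0.923 = 0.077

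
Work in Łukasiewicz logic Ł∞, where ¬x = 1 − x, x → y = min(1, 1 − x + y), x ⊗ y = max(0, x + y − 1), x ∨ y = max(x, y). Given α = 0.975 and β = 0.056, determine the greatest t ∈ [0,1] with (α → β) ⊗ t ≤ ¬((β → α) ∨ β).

0.919

α → β = min(1, 1 − 0.975 + 0.056) = min(1, 0.081) = 0.081
So the left factor is α → β = 0.081.
β → α = min(1, 1 − 0.056 + 0.975) = min(1, 1.919) = 1.000
(β → α) ∨ β = max(1.000, 0.056) = 1.000
¬((β → α) ∨ β) = 1 − 1.000 = 0.000
So the right-hand bound is ¬((β → α) ∨ β) = 0.000.
The residuum of the Łukasiewicz t-norm gives the supremum: min(1, 1 − 0.081 + 0.000).
1 − 0.081 + 0.000 = 0.919, so t = min(1, 0.919) = 0.919.
Check: 0.081 ⊗ 0.919 = max(0, 0.000) = 0.000 ≤ 0.000.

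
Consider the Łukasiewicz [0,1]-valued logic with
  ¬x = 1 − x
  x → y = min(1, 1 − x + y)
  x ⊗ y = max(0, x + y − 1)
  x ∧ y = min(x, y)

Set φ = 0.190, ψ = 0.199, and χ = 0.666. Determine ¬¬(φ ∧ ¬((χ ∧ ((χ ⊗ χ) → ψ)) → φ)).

χ ⊗ χ = max(0, 0.666 + 0.666 − 1) = max(0, 0.332) = 0.332
(χ ⊗ χ) → ψ = min(1, 1 − 0.332 + 0.199) = min(1, 0.867) = 0.867
χ ∧ ((χ ⊗ χ) → ψ) = min(0.666, 0.867) = 0.666
(χ ∧ ((χ ⊗ χ) → ψ)) → φ = min(1, 1 − 0.666 + 0.190) = min(1, 0.524) = 0.524
¬((χ ∧ ((χ ⊗ χ) → ψ)) → φ) = 1 − 0.524 = 0.476
φ ∧ ¬((χ ∧ ((χ ⊗ χ) → ψ)) → φ) = min(0.190, 0.476) = 0.190
¬(φ ∧ ¬((χ ∧ ((χ ⊗ χ) → ψ)) → φ)) = 1 − 0.190 = 0.810
¬¬(φ ∧ ¬((χ ∧ ((χ ⊗ χ) → ψ)) → φ)) = 1 − 0.810 = 0.190

0.190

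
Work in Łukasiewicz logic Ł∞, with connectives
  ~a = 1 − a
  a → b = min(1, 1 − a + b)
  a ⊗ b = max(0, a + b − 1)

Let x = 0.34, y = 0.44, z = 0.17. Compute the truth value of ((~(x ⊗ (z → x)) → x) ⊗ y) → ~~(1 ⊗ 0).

z → x = min(1, 1 − 0.17 + 0.34) = min(1, 1.17) = 1.00
x ⊗ (z → x) = max(0, 0.34 + 1.00 − 1) = max(0, 0.34) = 0.34
~(x ⊗ (z → x)) = 1 − 0.34 = 0.66
~(x ⊗ (z → x)) → x = min(1, 1 − 0.66 + 0.34) = min(1, 0.68) = 0.68
(~(x ⊗ (z → x)) → x) ⊗ y = max(0, 0.68 + 0.44 − 1) = max(0, 0.12) = 0.12
1 ⊗ 0 = max(0, 1.00 + 0.00 − 1) = max(0, 0.00) = 0.00
~(1 ⊗ 0) = 1 − 0.00 = 1.00
~~(1 ⊗ 0) = 1 − 1.00 = 0.00
((~(x ⊗ (z → x)) → x) ⊗ y) → ~~(1 ⊗ 0) = min(1, 1 − 0.12 + 0.00) = min(1, 0.88) = 0.88

0.88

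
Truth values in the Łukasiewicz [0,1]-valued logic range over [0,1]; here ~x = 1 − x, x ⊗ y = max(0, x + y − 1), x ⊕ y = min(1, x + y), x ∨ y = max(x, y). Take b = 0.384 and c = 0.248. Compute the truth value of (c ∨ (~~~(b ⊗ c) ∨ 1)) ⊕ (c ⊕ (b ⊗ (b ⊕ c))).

b ⊗ c = max(0, 0.384 + 0.248 − 1) = max(0, -0.368) = 0.000
~(b ⊗ c) = 1 − 0.000 = 1.000
~~(b ⊗ c) = 1 − 1.000 = 0.000
~~~(b ⊗ c) = 1 − 0.000 = 1.000
~~~(b ⊗ c) ∨ 1 = max(1.000, 1.000) = 1.000
c ∨ (~~~(b ⊗ c) ∨ 1) = max(0.248, 1.000) = 1.000
b ⊕ c = min(1, 0.384 + 0.248) = min(1, 0.632) = 0.632
b ⊗ (b ⊕ c) = max(0, 0.384 + 0.632 − 1) = max(0, 0.016) = 0.016
c ⊕ (b ⊗ (b ⊕ c)) = min(1, 0.248 + 0.016) = min(1, 0.264) = 0.264
(c ∨ (~~~(b ⊗ c) ∨ 1)) ⊕ (c ⊕ (b ⊗ (b ⊕ c))) = min(1, 1.000 + 0.264) = min(1, 1.264) = 1.000

1.000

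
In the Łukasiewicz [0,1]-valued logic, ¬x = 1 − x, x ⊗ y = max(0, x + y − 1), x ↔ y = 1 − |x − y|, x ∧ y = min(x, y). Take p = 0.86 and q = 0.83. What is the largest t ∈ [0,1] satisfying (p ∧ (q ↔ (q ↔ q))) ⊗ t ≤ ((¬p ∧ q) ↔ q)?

q ↔ q = 1 − |0.83 − 0.83| = 1 − 0.00 = 1.00
q ↔ (q ↔ q) = 1 − |0.83 − 1.00| = 1 − 0.17 = 0.83
p ∧ (q ↔ (q ↔ q)) = min(0.86, 0.83) = 0.83
So the left factor is p ∧ (q ↔ (q ↔ q)) = 0.83.
¬p = 1 − 0.86 = 0.14
¬p ∧ q = min(0.14, 0.83) = 0.14
(¬p ∧ q) ↔ q = 1 − |0.14 − 0.83| = 1 − 0.69 = 0.31
So the right-hand bound is (¬p ∧ q) ↔ q = 0.31.
The residuum of the Łukasiewicz t-norm gives the supremum: min(1, 1 − 0.83 + 0.31).
1 − 0.83 + 0.31 = 0.48, so t = min(1, 0.48) = 0.48.
Check: 0.83 ⊗ 0.48 = max(0, 0.31) = 0.31 ≤ 0.31.

0.48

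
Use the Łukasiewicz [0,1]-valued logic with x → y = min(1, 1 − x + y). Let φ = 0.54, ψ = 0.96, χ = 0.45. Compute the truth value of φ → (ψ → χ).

0.95

ψ → χ = min(1, 1 − 0.96 + 0.45) = min(1, 0.49) = 0.49
φ → (ψ → χ) = min(1, 1 − 0.54 + 0.49) = min(1, 0.95) = 0.95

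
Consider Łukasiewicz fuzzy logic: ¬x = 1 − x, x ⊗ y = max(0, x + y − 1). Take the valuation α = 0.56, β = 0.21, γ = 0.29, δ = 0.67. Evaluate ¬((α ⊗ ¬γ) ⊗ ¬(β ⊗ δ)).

0.73

¬γ = 1 − 0.29 = 0.71
α ⊗ ¬γ = max(0, 0.56 + 0.71 − 1) = max(0, 0.27) = 0.27
β ⊗ δ = max(0, 0.21 + 0.67 − 1) = max(0, -0.12) = 0.00
¬(β ⊗ δ) = 1 − 0.00 = 1.00
(α ⊗ ¬γ) ⊗ ¬(β ⊗ δ) = max(0, 0.27 + 1.00 − 1) = max(0, 0.27) = 0.27
¬((α ⊗ ¬γ) ⊗ ¬(β ⊗ δ)) = 1 − 0.27 = 0.73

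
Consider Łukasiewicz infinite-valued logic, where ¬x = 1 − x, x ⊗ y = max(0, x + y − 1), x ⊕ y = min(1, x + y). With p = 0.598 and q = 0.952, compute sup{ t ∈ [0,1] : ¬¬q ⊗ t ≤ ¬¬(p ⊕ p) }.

¬q = 1 − 0.952 = 0.048
¬¬q = 1 − 0.048 = 0.952
So the left factor is ¬¬q = 0.952.
p ⊕ p = min(1, 0.598 + 0.598) = min(1, 1.196) = 1.000
¬(p ⊕ p) = 1 − 1.000 = 0.000
¬¬(p ⊕ p) = 1 − 0.000 = 1.000
So the right-hand bound is ¬¬(p ⊕ p) = 1.000.
The residuum of the Łukasiewicz t-norm gives the supremum: min(1, 1 − 0.952 + 1.000).
1 − 0.952 + 1.000 = 1.048, so t = min(1, 1.048) = 1.000.
Check: 0.952 ⊗ 1.000 = max(0, 0.952) = 0.952 ≤ 1.000.

1.000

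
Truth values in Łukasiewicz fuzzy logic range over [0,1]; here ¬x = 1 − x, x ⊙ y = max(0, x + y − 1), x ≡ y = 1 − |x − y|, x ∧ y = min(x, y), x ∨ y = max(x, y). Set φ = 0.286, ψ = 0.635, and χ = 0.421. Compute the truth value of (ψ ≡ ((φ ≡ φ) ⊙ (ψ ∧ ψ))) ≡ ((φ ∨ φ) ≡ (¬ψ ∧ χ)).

0.921

φ ≡ φ = 1 − |0.286 − 0.286| = 1 − 0.000 = 1.000
ψ ∧ ψ = min(0.635, 0.635) = 0.635
(φ ≡ φ) ⊙ (ψ ∧ ψ) = max(0, 1.000 + 0.635 − 1) = max(0, 0.635) = 0.635
ψ ≡ ((φ ≡ φ) ⊙ (ψ ∧ ψ)) = 1 − |0.635 − 0.635| = 1 − 0.000 = 1.000
φ ∨ φ = max(0.286, 0.286) = 0.286
¬ψ = 1 − 0.635 = 0.365
¬ψ ∧ χ = min(0.365, 0.421) = 0.365
(φ ∨ φ) ≡ (¬ψ ∧ χ) = 1 − |0.286 − 0.365| = 1 − 0.079 = 0.921
(ψ ≡ ((φ ≡ φ) ⊙ (ψ ∧ ψ))) ≡ ((φ ∨ φ) ≡ (¬ψ ∧ χ)) = 1 − |1.000 − 0.921| = 1 − 0.079 = 0.921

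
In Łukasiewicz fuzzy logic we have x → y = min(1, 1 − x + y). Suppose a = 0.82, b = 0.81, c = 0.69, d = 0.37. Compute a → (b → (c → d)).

c → d = min(1, 1 − 0.69 + 0.37) = min(1, 0.68) = 0.68
b → (c → d) = min(1, 1 − 0.81 + 0.68) = min(1, 0.87) = 0.87
a → (b → (c → d)) = min(1, 1 − 0.82 + 0.87) = min(1, 1.05) = 1.00

1.00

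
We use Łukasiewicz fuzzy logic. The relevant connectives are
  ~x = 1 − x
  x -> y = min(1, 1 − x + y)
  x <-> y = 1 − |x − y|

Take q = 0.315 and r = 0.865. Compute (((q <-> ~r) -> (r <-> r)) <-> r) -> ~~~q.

0.820

~r = 1 − 0.865 = 0.135
q <-> ~r = 1 − |0.315 − 0.135| = 1 − 0.180 = 0.820
r <-> r = 1 − |0.865 − 0.865| = 1 − 0.000 = 1.000
(q <-> ~r) -> (r <-> r) = min(1, 1 − 0.820 + 1.000) = min(1, 1.180) = 1.000
((q <-> ~r) -> (r <-> r)) <-> r = 1 − |1.000 − 0.865| = 1 − 0.135 = 0.865
~q = 1 − 0.315 = 0.685
~~q = 1 − 0.685 = 0.315
~~~q = 1 − 0.315 = 0.685
(((q <-> ~r) -> (r <-> r)) <-> r) -> ~~~q = min(1, 1 − 0.865 + 0.685) = min(1, 0.820) = 0.820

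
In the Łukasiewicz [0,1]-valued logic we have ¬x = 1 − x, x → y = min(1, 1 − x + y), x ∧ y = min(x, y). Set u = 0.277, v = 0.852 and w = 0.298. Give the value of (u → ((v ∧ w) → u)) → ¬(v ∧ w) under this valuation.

v ∧ w = min(0.852, 0.298) = 0.298
(v ∧ w) → u = min(1, 1 − 0.298 + 0.277) = min(1, 0.979) = 0.979
u → ((v ∧ w) → u) = min(1, 1 − 0.277 + 0.979) = min(1, 1.702) = 1.000
¬(v ∧ w) = 1 − 0.298 = 0.702
(u → ((v ∧ w) → u)) → ¬(v ∧ w) = min(1, 1 − 1.000 + 0.702) = min(1, 0.702) = 0.702

0.702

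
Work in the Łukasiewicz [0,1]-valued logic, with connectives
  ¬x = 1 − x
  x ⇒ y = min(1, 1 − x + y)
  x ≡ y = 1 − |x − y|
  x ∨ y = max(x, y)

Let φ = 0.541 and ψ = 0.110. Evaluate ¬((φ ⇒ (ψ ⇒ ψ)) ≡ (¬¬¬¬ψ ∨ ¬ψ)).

0.110

ψ ⇒ ψ = min(1, 1 − 0.110 + 0.110) = min(1, 1.000) = 1.000
φ ⇒ (ψ ⇒ ψ) = min(1, 1 − 0.541 + 1.000) = min(1, 1.459) = 1.000
¬ψ = 1 − 0.110 = 0.890
¬¬ψ = 1 − 0.890 = 0.110
¬¬¬ψ = 1 − 0.110 = 0.890
¬¬¬¬ψ = 1 − 0.890 = 0.110
¬¬¬¬ψ ∨ ¬ψ = max(0.110, 0.890) = 0.890
(φ ⇒ (ψ ⇒ ψ)) ≡ (¬¬¬¬ψ ∨ ¬ψ) = 1 − |1.000 − 0.890| = 1 − 0.110 = 0.890
¬((φ ⇒ (ψ ⇒ ψ)) ≡ (¬¬¬¬ψ ∨ ¬ψ)) = 1 − 0.890 = 0.110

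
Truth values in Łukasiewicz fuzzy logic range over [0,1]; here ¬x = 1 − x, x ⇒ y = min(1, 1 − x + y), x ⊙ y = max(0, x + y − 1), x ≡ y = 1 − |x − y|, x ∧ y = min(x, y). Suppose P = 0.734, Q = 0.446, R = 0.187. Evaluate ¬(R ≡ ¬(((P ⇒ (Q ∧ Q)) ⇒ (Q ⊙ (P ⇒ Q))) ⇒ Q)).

Q ∧ Q = min(0.446, 0.446) = 0.446
P ⇒ (Q ∧ Q) = min(1, 1 − 0.734 + 0.446) = min(1, 0.712) = 0.712
P ⇒ Q = min(1, 1 − 0.734 + 0.446) = min(1, 0.712) = 0.712
Q ⊙ (P ⇒ Q) = max(0, 0.446 + 0.712 − 1) = max(0, 0.158) = 0.158
(P ⇒ (Q ∧ Q)) ⇒ (Q ⊙ (P ⇒ Q)) = min(1, 1 − 0.712 + 0.158) = min(1, 0.446) = 0.446
((P ⇒ (Q ∧ Q)) ⇒ (Q ⊙ (P ⇒ Q))) ⇒ Q = min(1, 1 − 0.446 + 0.446) = min(1, 1.000) = 1.000
¬(((P ⇒ (Q ∧ Q)) ⇒ (Q ⊙ (P ⇒ Q))) ⇒ Q) = 1 − 1.000 = 0.000
R ≡ ¬(((P ⇒ (Q ∧ Q)) ⇒ (Q ⊙ (P ⇒ Q))) ⇒ Q) = 1 − |0.187 − 0.000| = 1 − 0.187 = 0.813
¬(R ≡ ¬(((P ⇒ (Q ∧ Q)) ⇒ (Q ⊙ (P ⇒ Q))) ⇒ Q)) = 1 − 0.813 = 0.187

0.187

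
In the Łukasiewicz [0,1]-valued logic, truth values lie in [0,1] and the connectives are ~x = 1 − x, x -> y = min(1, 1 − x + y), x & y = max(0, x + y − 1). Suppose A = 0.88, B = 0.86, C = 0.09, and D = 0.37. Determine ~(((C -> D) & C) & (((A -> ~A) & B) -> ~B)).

0.91

C -> D = min(1, 1 − 0.09 + 0.37) = min(1, 1.28) = 1.00
(C -> D) & C = max(0, 1.00 + 0.09 − 1) = max(0, 0.09) = 0.09
~A = 1 − 0.88 = 0.12
A -> ~A = min(1, 1 − 0.88 + 0.12) = min(1, 0.24) = 0.24
(A -> ~A) & B = max(0, 0.24 + 0.86 − 1) = max(0, 0.10) = 0.10
~B = 1 − 0.86 = 0.14
((A -> ~A) & B) -> ~B = min(1, 1 − 0.10 + 0.14) = min(1, 1.04) = 1.00
((C -> D) & C) & (((A -> ~A) & B) -> ~B) = max(0, 0.09 + 1.00 − 1) = max(0, 0.09) = 0.09
~(((C -> D) & C) & (((A -> ~A) & B) -> ~B)) = 1 − 0.09 = 0.91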